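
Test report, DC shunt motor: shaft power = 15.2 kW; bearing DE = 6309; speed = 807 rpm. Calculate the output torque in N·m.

180 N·m

ω = 2π × 807/60 = 84.51 rad/s
τ = P/ω = 15200/84.51 = 180 N·m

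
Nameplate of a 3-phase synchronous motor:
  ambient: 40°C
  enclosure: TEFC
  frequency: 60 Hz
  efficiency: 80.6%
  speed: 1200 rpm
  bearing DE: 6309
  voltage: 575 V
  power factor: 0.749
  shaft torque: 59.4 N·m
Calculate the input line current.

12.4 A

ω = 2π×1200/60 = 125.7 rad/s; P_out = τω = 59.4 × 125.7 = 7467 W
P_in = P_out / η = 7467 / 0.806 = 9264 W
I_L = P_in / (√3·V_L·cosφ) = 9264 / (1.732 × 575 × 0.749) = 12.4 A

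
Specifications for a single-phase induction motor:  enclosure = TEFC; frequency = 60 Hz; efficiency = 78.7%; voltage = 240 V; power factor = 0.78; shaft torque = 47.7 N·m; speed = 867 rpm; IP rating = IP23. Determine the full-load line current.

29.4 A

ω = 2π×867/60 = 90.79 rad/s; P_out = τω = 47.7 × 90.79 = 4331 W
P_in = P_out / η = 4331 / 0.787 = 5503 W
I = P_in / (V·cosφ) = 5503 / (240 × 0.78) = 29.4 A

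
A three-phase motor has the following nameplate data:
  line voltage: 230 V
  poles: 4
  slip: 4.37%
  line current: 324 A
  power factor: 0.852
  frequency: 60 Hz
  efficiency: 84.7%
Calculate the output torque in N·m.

P_in = √3·V·I·cosφ = 1.732 × 230 × 324 × 0.852 = 109966 W
P_out = η·P_in = 0.847 × 109966 = 93141 W
n_s = 120×60/4 = 1800 rpm; n = 1800×(1−0.0437) = 1721 rpm
ω = 2π×1721/60 = 180.2 rad/s
τ = P_out/ω = 93141/180.2 = 517 N·m

517 N·m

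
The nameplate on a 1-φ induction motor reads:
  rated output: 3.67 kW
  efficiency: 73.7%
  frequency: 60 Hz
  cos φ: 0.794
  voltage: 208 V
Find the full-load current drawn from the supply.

30.2 A

P_out = 3.67 kW = 3670 W
P_in = P_out / η = 3670 / 0.737 = 4980 W
I = P_in / (V·cosφ) = 4980 / (208 × 0.794) = 30.2 A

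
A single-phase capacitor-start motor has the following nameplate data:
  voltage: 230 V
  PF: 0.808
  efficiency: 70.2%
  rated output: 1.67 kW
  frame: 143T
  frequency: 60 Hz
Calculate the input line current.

12.8 A

P_out = 1.67 kW = 1670 W
P_in = P_out / η = 1670 / 0.702 = 2379 W
I = P_in / (V·cosφ) = 2379 / (230 × 0.808) = 12.8 A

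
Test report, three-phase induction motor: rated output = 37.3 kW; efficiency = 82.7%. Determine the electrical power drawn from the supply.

P_out = 37300 W
P_in = P_out/η = 37300/0.827 = 45103 W = 45.1 kW

45.1 kW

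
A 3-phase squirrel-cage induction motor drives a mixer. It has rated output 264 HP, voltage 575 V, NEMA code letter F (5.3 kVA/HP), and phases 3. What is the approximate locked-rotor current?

1400 A

S_LR = 5.3 × 264 = 1399.2 kVA
I_LR = S_LR/(√3·V_L) = 1399200/(1.732×575) = 1400 A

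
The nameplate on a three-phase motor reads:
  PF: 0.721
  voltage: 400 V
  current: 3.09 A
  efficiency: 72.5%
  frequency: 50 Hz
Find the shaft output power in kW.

P_in = √3·V·I·cosφ = 1.732 × 400 × 3.09 × 0.721 = 1543 W
P_out = η·P_in = 0.725 × 1543 = 1119 W

1.12 kW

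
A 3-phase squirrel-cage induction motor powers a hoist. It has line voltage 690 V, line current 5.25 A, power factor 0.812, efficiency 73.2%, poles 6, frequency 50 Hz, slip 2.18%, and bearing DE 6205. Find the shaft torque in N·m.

P_in = √3·V·I·cosφ = 1.732 × 690 × 5.25 × 0.812 = 5095 W
P_out = η·P_in = 0.732 × 5095 = 3730 W
n_s = 120×50/6 = 1000 rpm; n = 1000×(1−0.0218) = 978 rpm
ω = 2π×978/60 = 102.4 rad/s
τ = P_out/ω = 3730/102.4 = 36.4 N·m

36.4 N·m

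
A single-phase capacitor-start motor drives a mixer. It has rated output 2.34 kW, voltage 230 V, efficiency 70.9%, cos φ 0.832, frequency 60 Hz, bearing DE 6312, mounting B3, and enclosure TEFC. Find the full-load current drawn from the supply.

17.2 A

P_out = 2.34 kW = 2340 W
P_in = P_out / η = 2340 / 0.709 = 3300 W
I = P_in / (V·cosφ) = 3300 / (230 × 0.832) = 17.2 A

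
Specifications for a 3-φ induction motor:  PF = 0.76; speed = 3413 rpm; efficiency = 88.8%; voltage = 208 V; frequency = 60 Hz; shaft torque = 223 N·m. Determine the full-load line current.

328 A

ω = 2π×3413/60 = 357.4 rad/s; P_out = τω = 223 × 357.4 = 79700 W
P_in = P_out / η = 79700 / 0.888 = 89752 W
I_L = P_in / (√3·V_L·cosφ) = 89752 / (1.732 × 208 × 0.76) = 328 A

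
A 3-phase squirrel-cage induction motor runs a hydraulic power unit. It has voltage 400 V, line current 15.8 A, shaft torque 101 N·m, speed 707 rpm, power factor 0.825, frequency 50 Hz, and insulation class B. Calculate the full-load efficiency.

82.8 %

ω = 2π × 707/60 = 74.04 rad/s; P_out = τω = 101 × 74.04 = 7478 W
P_in = √3·V_L·I_L·cosφ = 1.732 × 400 × 15.8 × 0.825 = 9031 W
η = P_out / P_in = 7478 / 9031 = 0.828 = 82.8%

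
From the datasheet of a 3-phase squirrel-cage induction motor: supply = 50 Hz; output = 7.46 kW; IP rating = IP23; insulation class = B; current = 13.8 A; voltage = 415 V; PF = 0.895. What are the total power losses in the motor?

P_in = √3·V·I·cosφ = 1.732×415×13.8×0.895 = 8878 W
P_out = 7460 W
Losses = P_in − P_out = 8878 − 7460 = 1418 W

1420 W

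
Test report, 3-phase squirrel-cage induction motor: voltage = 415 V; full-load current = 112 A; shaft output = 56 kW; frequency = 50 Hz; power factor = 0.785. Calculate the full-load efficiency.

88.6 %

P_out = 56 kW = 56000 W
P_in = √3·V_L·I_L·cosφ = 1.732 × 415 × 112 × 0.785 = 63195 W
η = P_out / P_in = 56000 / 63195 = 0.886 = 88.6%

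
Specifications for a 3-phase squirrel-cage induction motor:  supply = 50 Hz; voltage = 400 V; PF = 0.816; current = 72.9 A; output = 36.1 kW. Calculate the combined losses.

P_in = √3·V·I·cosφ = 1.732×400×72.9×0.816 = 41212 W
P_out = 36100 W
Losses = P_in − P_out = 41212 − 36100 = 5112 W

5.11 kW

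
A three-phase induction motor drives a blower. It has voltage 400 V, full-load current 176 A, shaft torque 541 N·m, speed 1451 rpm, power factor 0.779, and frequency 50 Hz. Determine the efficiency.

ω = 2π × 1451/60 = 151.9 rad/s; P_out = τω = 541 × 151.9 = 82178 W
P_in = √3·V_L·I_L·cosφ = 1.732 × 400 × 176 × 0.779 = 94986 W
η = P_out / P_in = 82178 / 94986 = 0.865 = 86.5%

86.5 %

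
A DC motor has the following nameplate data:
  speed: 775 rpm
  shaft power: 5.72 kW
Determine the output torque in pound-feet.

52 lb·ft

ω = 2π × 775/60 = 81.16 rad/s
τ = P/ω = 5720/81.16 = 70.48 N·m
In lb·ft: 70.48/1.356 = 52 lb·ft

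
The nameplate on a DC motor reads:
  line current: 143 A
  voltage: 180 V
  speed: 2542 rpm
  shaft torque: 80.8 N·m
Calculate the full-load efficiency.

ω = 2π × 2542/60 = 266.2 rad/s; P_out = τω = 80.8 × 266.2 = 21509 W
P_in = V·I = 180 × 143 = 25740 W
η = P_out / P_in = 21509 / 25740 = 0.836 = 83.6%

83.6 %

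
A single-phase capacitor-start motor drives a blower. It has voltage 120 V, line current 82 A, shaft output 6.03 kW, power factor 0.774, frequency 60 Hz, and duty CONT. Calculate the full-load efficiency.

79.2 %

P_out = 6.03 kW = 6030 W
P_in = V·I·cosφ = 120 × 82 × 0.774 = 7616 W
η = P_out / P_in = 6030 / 7616 = 0.792 = 79.2%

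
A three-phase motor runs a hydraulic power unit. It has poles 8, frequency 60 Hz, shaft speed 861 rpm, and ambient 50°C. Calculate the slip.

4.33 %

n_s = 120f/p = 120×60/8 = 900 rpm
s = (n_s − n)/n_s = (900 − 861)/900 = 0.0433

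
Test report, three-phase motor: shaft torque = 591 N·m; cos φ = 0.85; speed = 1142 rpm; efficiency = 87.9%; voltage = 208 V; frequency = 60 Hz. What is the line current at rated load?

263 A

ω = 2π×1142/60 = 119.6 rad/s; P_out = τω = 591 × 119.6 = 70684 W
P_in = P_out / η = 70684 / 0.879 = 80414 W
I_L = P_in / (√3·V_L·cosφ) = 80414 / (1.732 × 208 × 0.85) = 263 A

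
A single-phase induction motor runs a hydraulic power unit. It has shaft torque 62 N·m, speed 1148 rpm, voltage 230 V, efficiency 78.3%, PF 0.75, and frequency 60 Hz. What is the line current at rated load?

ω = 2π×1148/60 = 120.2 rad/s; P_out = τω = 62 × 120.2 = 7452 W
P_in = P_out / η = 7452 / 0.783 = 9517 W
I = P_in / (V·cosφ) = 9517 / (230 × 0.75) = 55.2 A

55.2 A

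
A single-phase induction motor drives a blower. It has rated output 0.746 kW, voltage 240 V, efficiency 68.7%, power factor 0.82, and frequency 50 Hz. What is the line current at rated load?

5.52 A

P_out = 0.746 kW = 746 W
P_in = P_out / η = 746 / 0.687 = 1086 W
I = P_in / (V·cosφ) = 1086 / (240 × 0.82) = 5.52 A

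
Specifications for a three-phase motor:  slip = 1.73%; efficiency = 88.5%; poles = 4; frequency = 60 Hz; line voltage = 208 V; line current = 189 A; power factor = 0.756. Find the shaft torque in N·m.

246 N·m

P_in = √3·V·I·cosφ = 1.732 × 208 × 189 × 0.756 = 51475 W
P_out = η·P_in = 0.885 × 51475 = 45555 W
n_s = 120×60/4 = 1800 rpm; n = 1800×(1−0.0173) = 1769 rpm
ω = 2π×1769/60 = 185.2 rad/s
τ = P_out/ω = 45555/185.2 = 246 N·m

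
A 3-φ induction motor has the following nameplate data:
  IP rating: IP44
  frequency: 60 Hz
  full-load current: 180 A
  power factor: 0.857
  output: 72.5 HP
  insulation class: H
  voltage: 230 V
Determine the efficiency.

P_out = 72.5 × 746 = 54085 W
P_in = √3·V_L·I_L·cosφ = 1.732 × 230 × 180 × 0.857 = 61451 W
η = P_out / P_in = 54085 / 61451 = 0.880 = 88.0%

88.0 %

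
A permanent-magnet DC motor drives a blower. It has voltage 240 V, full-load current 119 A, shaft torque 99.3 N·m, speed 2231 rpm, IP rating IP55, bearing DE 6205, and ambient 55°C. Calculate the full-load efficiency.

ω = 2π × 2231/60 = 233.6 rad/s; P_out = τω = 99.3 × 233.6 = 23196 W
P_in = V·I = 240 × 119 = 28560 W
η = P_out / P_in = 23196 / 28560 = 0.812 = 81.2%

81.2 %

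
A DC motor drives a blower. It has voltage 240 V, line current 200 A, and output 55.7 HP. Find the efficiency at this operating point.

86.6 %

P_out = 55.7 × 746 = 41552 W
P_in = V·I = 240 × 200 = 48000 W
η = P_out / P_in = 41552 / 48000 = 0.866 = 86.6%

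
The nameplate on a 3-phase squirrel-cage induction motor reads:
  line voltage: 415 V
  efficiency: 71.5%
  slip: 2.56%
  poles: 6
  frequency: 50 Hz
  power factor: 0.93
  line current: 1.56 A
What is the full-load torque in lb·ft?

P_in = √3·V·I·cosφ = 1.732 × 415 × 1.56 × 0.93 = 1043 W
P_out = η·P_in = 0.715 × 1043 = 746 W
n_s = 120×50/6 = 1000 rpm; n = 1000×(1−0.0256) = 974 rpm
ω = 2π×974/60 = 102 rad/s
τ = P_out/ω = 746/102 = 7.314 N·m
In lb·ft: 7.314/1.356 = 5.39 lb·ft

5.39 lb·ft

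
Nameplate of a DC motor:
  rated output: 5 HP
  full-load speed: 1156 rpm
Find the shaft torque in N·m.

P_out = 5 × 746 = 3730 W
ω = 2π × 1156/60 = 121.1 rad/s
τ = P_out/ω = 3730/121.1 = 30.8 N·m

30.8 N·m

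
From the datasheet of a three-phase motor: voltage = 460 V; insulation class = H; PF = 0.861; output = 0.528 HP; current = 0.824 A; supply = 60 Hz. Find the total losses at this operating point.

P_in = √3·V·I·cosφ = 1.732×460×0.824×0.861 = 565 W
P_out = 0.528×746 = 394 W
Losses = P_in − P_out = 565 − 394 = 171 W

171 W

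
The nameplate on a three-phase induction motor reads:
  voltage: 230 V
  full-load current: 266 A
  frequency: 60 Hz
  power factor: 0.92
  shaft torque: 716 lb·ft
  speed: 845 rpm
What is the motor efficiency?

τ = 716 lb·ft × 1.356 = 970.9 N·m
ω = 2π × 845/60 = 88.49 rad/s; P_out = τω = 970.9 × 88.49 = 85915 W
P_in = √3·V_L·I_L·cosφ = 1.732 × 230 × 266 × 0.92 = 97487 W
η = P_out / P_in = 85915 / 97487 = 0.881 = 88.1%

88.1 %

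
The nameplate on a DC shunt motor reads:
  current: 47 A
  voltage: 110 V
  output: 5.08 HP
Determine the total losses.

1380 W

P_in = V·I = 110×47 = 5170 W
P_out = 5.08×746 = 3790 W
Losses = P_in − P_out = 5170 − 3790 = 1380 W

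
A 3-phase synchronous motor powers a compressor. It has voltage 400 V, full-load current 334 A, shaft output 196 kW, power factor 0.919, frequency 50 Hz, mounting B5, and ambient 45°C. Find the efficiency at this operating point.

P_out = 196 kW = 196000 W
P_in = √3·V_L·I_L·cosφ = 1.732 × 400 × 334 × 0.919 = 212652 W
η = P_out / P_in = 196000 / 212652 = 0.922 = 92.2%

92.2 %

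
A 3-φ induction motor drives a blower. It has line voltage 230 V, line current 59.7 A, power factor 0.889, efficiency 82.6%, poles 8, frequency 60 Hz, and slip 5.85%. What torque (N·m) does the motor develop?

197 N·m

P_in = √3·V·I·cosφ = 1.732 × 230 × 59.7 × 0.889 = 21142 W
P_out = η·P_in = 0.826 × 21142 = 17463 W
n_s = 120×60/8 = 900 rpm; n = 900×(1−0.0585) = 847 rpm
ω = 2π×847/60 = 88.7 rad/s
τ = P_out/ω = 17463/88.7 = 197 N·m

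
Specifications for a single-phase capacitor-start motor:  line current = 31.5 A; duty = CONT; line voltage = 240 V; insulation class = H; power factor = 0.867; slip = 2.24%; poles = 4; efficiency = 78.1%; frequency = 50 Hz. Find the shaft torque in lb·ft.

24.6 lb·ft

P_in = V·I·cosφ = 240 × 31.5 × 0.867 = 6555 W
P_out = η·P_in = 0.781 × 6555 = 5119 W
n_s = 120×50/4 = 1500 rpm; n = 1500×(1−0.0224) = 1466 rpm
ω = 2π×1466/60 = 153.5 rad/s
τ = P_out/ω = 5119/153.5 = 33.35 N·m
In lb·ft: 33.35/1.356 = 24.6 lb·ft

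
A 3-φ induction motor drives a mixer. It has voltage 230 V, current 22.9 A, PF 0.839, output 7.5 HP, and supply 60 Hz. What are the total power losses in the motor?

P_in = √3·V·I·cosφ = 1.732×230×22.9×0.839 = 7654 W
P_out = 7.5×746 = 5595 W
Losses = P_in − P_out = 7654 − 5595 = 2059 W

2060 W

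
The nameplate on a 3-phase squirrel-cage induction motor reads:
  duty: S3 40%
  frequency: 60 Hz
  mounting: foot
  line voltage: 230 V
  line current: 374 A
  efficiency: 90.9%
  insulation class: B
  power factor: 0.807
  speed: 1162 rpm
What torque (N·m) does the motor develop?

P_in = √3·V·I·cosφ = 1.732 × 230 × 374 × 0.807 = 120232 W
P_out = η·P_in = 0.909 × 120232 = 109291 W
n = 1162 rpm
ω = 2π×1162/60 = 121.7 rad/s
τ = P_out/ω = 109291/121.7 = 898 N·m

898 N·m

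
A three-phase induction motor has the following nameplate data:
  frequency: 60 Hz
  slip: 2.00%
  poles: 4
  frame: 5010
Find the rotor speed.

n_s = 120f/p = 120×60/4 = 1800 rpm
n = n_s(1 − s) = 1800 × (1 − 0.02) = 1764 rpm

1764 rpm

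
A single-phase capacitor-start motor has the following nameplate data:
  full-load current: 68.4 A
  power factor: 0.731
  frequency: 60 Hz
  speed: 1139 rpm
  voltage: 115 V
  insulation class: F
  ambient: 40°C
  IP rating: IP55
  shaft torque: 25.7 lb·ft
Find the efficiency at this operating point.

72.3 %

τ = 25.7 lb·ft × 1.356 = 34.85 N·m
ω = 2π × 1139/60 = 119.3 rad/s; P_out = τω = 34.85 × 119.3 = 4158 W
P_in = V·I·cosφ = 115 × 68.4 × 0.731 = 5750 W
η = P_out / P_in = 4158 / 5750 = 0.723 = 72.3%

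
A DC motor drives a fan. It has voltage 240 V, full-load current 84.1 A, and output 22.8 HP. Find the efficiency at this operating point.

84.3 %

P_out = 22.8 × 746 = 17009 W
P_in = V·I = 240 × 84.1 = 20184 W
η = P_out / P_in = 17009 / 20184 = 0.843 = 84.3%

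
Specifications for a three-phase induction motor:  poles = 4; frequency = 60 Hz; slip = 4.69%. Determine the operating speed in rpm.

n_s = 120f/p = 120×60/4 = 1800 rpm
n = n_s(1 − s) = 1800 × (1 − 0.0469) = 1716 rpm

1716 rpm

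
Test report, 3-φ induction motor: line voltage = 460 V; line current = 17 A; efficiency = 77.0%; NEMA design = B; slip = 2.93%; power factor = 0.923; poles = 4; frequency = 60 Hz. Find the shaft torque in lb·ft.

P_in = √3·V·I·cosφ = 1.732 × 460 × 17 × 0.923 = 12501 W
P_out = η·P_in = 0.77 × 12501 = 9626 W
n_s = 120×60/4 = 1800 rpm; n = 1800×(1−0.0293) = 1747 rpm
ω = 2π×1747/60 = 182.9 rad/s
τ = P_out/ω = 9626/182.9 = 52.63 N·m
In lb·ft: 52.63/1.356 = 38.8 lb·ft

38.8 lb·ft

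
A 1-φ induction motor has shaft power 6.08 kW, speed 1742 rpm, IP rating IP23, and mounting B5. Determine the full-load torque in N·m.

33.3 N·m

ω = 2π × 1742/60 = 182.4 rad/s
τ = P/ω = 6080/182.4 = 33.3 N·m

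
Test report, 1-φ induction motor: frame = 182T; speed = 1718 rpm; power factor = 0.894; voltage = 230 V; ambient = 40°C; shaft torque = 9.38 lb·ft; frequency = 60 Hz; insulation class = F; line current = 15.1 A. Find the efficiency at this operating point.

73.7 %

τ = 9.38 lb·ft × 1.356 = 12.72 N·m
ω = 2π × 1718/60 = 179.9 rad/s; P_out = τω = 12.72 × 179.9 = 2288 W
P_in = V·I·cosφ = 230 × 15.1 × 0.894 = 3105 W
η = P_out / P_in = 2288 / 3105 = 0.737 = 73.7%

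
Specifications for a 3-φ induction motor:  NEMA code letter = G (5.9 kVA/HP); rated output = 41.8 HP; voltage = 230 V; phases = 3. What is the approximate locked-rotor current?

S_LR = 5.9 × 41.8 = 246.62 kVA
I_LR = S_LR/(√3·V_L) = 246620/(1.732×230) = 619 A

619 A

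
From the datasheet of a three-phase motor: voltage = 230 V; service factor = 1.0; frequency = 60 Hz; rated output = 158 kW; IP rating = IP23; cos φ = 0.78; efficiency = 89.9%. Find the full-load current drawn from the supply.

P_out = 158 kW = 158000 W
P_in = P_out / η = 158000 / 0.899 = 175751 W
I_L = P_in / (√3·V_L·cosφ) = 175751 / (1.732 × 230 × 0.78) = 566 A

566 A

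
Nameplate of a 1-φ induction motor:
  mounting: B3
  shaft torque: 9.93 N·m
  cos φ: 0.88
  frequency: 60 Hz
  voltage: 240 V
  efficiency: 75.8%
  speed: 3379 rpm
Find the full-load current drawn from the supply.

ω = 2π×3379/60 = 353.8 rad/s; P_out = τω = 9.93 × 353.8 = 3513 W
P_in = P_out / η = 3513 / 0.758 = 4635 W
I = P_in / (V·cosφ) = 4635 / (240 × 0.88) = 21.9 A

21.9 A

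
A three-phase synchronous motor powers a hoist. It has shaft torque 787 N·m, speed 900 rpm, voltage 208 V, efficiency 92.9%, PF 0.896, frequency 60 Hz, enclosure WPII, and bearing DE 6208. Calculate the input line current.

ω = 2π×900/60 = 94.25 rad/s; P_out = τω = 787 × 94.25 = 74175 W
P_in = P_out / η = 74175 / 0.929 = 79844 W
I_L = P_in / (√3·V_L·cosφ) = 79844 / (1.732 × 208 × 0.896) = 247 A

247 A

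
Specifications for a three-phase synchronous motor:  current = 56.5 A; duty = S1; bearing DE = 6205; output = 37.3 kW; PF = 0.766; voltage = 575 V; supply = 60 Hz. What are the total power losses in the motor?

5.8 kW

P_in = √3·V·I·cosφ = 1.732×575×56.5×0.766 = 43102 W
P_out = 37300 W
Losses = P_in − P_out = 43102 − 37300 = 5802 W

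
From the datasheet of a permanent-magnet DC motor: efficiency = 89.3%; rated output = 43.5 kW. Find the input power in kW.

48.7 kW

P_out = 43500 W
P_in = P_out/η = 43500/0.893 = 48712 W = 48.7 kW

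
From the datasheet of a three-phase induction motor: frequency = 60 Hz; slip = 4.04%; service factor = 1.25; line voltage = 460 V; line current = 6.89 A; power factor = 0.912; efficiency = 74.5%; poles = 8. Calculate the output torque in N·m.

P_in = √3·V·I·cosφ = 1.732 × 460 × 6.89 × 0.912 = 5006 W
P_out = η·P_in = 0.745 × 5006 = 3729 W
n_s = 120×60/8 = 900 rpm; n = 900×(1−0.0404) = 864 rpm
ω = 2π×864/60 = 90.48 rad/s
τ = P_out/ω = 3729/90.48 = 41.2 N·m

41.2 N·m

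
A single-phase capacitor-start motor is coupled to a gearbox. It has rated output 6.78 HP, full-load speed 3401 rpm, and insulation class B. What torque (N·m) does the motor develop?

14.2 N·m

P_out = 6.78 × 746 = 5058 W
ω = 2π × 3401/60 = 356.2 rad/s
τ = P_out/ω = 5058/356.2 = 14.2 N·m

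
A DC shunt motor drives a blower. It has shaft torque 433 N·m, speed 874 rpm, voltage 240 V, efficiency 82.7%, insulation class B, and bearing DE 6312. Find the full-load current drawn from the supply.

200 A

ω = 2π×874/60 = 91.53 rad/s; P_out = τω = 433 × 91.53 = 39632 W
P_in = P_out / η = 39632 / 0.827 = 47923 W
I = P_in / V = 47923 / 240 = 200 A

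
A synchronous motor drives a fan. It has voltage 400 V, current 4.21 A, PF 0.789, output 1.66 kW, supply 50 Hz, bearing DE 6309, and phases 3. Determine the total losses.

P_in = √3·V·I·cosφ = 1.732×400×4.21×0.789 = 2301 W
P_out = 1660 W
Losses = P_in − P_out = 2301 − 1660 = 641 W

641 W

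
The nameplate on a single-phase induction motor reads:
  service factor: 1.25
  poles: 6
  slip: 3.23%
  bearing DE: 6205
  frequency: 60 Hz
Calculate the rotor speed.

1161 rpm

n_s = 120f/p = 120×60/6 = 1200 rpm
n = n_s(1 − s) = 1200 × (1 − 0.0323) = 1161 rpm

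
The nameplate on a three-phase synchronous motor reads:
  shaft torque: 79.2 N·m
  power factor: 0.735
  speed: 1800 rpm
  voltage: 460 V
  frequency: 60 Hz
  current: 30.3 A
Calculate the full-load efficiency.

ω = 2π × 1800/60 = 188.5 rad/s; P_out = τω = 79.2 × 188.5 = 14929 W
P_in = √3·V_L·I_L·cosφ = 1.732 × 460 × 30.3 × 0.735 = 17743 W
η = P_out / P_in = 14929 / 17743 = 0.841 = 84.1%

84.1 %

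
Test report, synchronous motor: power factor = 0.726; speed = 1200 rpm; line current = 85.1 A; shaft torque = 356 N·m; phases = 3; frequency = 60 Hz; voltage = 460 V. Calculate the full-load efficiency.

90.9 %

ω = 2π × 1200/60 = 125.7 rad/s; P_out = τω = 356 × 125.7 = 44749 W
P_in = √3·V_L·I_L·cosφ = 1.732 × 460 × 85.1 × 0.726 = 49223 W
η = P_out / P_in = 44749 / 49223 = 0.909 = 90.9%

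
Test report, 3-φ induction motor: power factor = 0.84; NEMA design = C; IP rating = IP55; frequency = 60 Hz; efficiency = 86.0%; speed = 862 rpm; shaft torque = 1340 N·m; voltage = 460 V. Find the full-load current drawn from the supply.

210 A

ω = 2π×862/60 = 90.27 rad/s; P_out = τω = 1340 × 90.27 = 120962 W
P_in = P_out / η = 120962 / 0.860 = 140653 W
I_L = P_in / (√3·V_L·cosφ) = 140653 / (1.732 × 460 × 0.84) = 210 A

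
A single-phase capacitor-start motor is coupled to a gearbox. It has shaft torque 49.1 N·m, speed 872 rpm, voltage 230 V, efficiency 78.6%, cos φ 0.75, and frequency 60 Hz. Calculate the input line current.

33.1 A

ω = 2π×872/60 = 91.32 rad/s; P_out = τω = 49.1 × 91.32 = 4484 W
P_in = P_out / η = 4484 / 0.786 = 5705 W
I = P_in / (V·cosφ) = 5705 / (230 × 0.75) = 33.1 A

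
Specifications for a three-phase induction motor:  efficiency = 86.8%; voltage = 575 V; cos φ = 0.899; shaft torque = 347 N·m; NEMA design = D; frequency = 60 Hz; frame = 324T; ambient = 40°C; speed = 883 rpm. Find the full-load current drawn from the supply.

41.3 A

ω = 2π×883/60 = 92.47 rad/s; P_out = τω = 347 × 92.47 = 32087 W
P_in = P_out / η = 32087 / 0.868 = 36967 W
I_L = P_in / (√3·V_L·cosφ) = 36967 / (1.732 × 575 × 0.899) = 41.3 A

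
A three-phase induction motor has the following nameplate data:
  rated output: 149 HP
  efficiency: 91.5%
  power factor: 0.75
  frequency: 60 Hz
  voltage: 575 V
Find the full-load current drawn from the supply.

163 A

P_out = 149 × 746 = 111154 W
P_in = P_out / η = 111154 / 0.915 = 121480 W
I_L = P_in / (√3·V_L·cosφ) = 121480 / (1.732 × 575 × 0.75) = 163 A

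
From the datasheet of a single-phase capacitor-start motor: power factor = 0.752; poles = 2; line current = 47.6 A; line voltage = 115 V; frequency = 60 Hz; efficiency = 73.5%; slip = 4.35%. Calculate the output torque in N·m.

P_in = V·I·cosφ = 115 × 47.6 × 0.752 = 4116 W
P_out = η·P_in = 0.735 × 4116 = 3025 W
n_s = 120×60/2 = 3600 rpm; n = 3600×(1−0.0435) = 3443 rpm
ω = 2π×3443/60 = 360.6 rad/s
τ = P_out/ω = 3025/360.6 = 8.39 N·m

8.39 N·m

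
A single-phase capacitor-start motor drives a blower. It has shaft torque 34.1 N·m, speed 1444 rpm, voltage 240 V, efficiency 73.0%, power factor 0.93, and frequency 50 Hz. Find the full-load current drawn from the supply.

ω = 2π×1444/60 = 151.2 rad/s; P_out = τω = 34.1 × 151.2 = 5156 W
P_in = P_out / η = 5156 / 0.730 = 7063 W
I = P_in / (V·cosφ) = 7063 / (240 × 0.93) = 31.6 A

31.6 A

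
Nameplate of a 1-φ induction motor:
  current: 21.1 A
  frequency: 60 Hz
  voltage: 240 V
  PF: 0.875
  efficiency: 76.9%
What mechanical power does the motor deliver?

3.41 kW

P_in = V·I·cosφ = 240 × 21.1 × 0.875 = 4431 W
P_out = η·P_in = 0.769 × 4431 = 3407 W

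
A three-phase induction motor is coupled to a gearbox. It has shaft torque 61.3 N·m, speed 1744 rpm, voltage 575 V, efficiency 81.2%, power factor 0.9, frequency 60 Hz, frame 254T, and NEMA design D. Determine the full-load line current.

ω = 2π×1744/60 = 182.6 rad/s; P_out = τω = 61.3 × 182.6 = 11193 W
P_in = P_out / η = 11193 / 0.812 = 13784 W
I_L = P_in / (√3·V_L·cosφ) = 13784 / (1.732 × 575 × 0.9) = 15.4 A

15.4 A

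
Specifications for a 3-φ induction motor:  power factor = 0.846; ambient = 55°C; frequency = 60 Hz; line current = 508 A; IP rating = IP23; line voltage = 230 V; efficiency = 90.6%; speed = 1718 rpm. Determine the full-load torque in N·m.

P_in = √3·V·I·cosφ = 1.732 × 230 × 508 × 0.846 = 171202 W
P_out = η·P_in = 0.906 × 171202 = 155109 W
n = 1718 rpm
ω = 2π×1718/60 = 179.9 rad/s
τ = P_out/ω = 155109/179.9 = 862 N·m

862 N·m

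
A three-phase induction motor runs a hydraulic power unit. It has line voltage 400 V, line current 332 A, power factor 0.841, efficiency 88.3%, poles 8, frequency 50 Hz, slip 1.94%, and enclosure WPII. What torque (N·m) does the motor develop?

P_in = √3·V·I·cosφ = 1.732 × 400 × 332 × 0.841 = 193438 W
P_out = η·P_in = 0.883 × 193438 = 170806 W
n_s = 120×50/8 = 750 rpm; n = 750×(1−0.0194) = 735 rpm
ω = 2π×735/60 = 76.97 rad/s
τ = P_out/ω = 170806/76.97 = 2220 N·m

2220 N·m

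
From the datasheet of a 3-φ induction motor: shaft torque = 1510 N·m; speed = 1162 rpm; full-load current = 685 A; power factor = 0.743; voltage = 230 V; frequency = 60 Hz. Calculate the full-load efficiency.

ω = 2π × 1162/60 = 121.7 rad/s; P_out = τω = 1510 × 121.7 = 183767 W
P_in = √3·V_L·I_L·cosφ = 1.732 × 230 × 685 × 0.743 = 202747 W
η = P_out / P_in = 183767 / 202747 = 0.906 = 90.6%

90.6 %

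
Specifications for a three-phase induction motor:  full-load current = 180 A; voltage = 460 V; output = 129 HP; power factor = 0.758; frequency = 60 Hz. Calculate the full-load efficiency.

P_out = 129 × 746 = 96234 W
P_in = √3·V_L·I_L·cosφ = 1.732 × 460 × 180 × 0.758 = 108704 W
η = P_out / P_in = 96234 / 108704 = 0.885 = 88.5%

88.5 %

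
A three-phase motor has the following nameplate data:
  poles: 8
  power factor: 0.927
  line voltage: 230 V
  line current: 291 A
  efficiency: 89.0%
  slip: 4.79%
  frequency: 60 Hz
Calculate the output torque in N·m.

P_in = √3·V·I·cosφ = 1.732 × 230 × 291 × 0.927 = 107460 W
P_out = η·P_in = 0.89 × 107460 = 95639 W
n_s = 120×60/8 = 900 rpm; n = 900×(1−0.0479) = 857 rpm
ω = 2π×857/60 = 89.74 rad/s
τ = P_out/ω = 95639/89.74 = 1070 N·m

1070 N·m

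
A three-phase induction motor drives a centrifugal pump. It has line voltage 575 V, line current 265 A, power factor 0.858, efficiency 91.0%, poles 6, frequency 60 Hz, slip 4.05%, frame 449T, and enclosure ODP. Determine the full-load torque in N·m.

1710 N·m

P_in = √3·V·I·cosφ = 1.732 × 575 × 265 × 0.858 = 226438 W
P_out = η·P_in = 0.91 × 226438 = 206059 W
n_s = 120×60/6 = 1200 rpm; n = 1200×(1−0.0405) = 1151 rpm
ω = 2π×1151/60 = 120.5 rad/s
τ = P_out/ω = 206059/120.5 = 1710 N·m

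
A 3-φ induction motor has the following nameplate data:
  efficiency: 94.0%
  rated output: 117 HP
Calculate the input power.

P_out = 117 × 746 = 87282 W
P_in = P_out/η = 87282/0.94 = 92853 W = 92.9 kW

92.9 kW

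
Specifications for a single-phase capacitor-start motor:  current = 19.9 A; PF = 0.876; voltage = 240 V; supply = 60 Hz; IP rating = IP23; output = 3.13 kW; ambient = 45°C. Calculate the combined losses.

1050 W

P_in = V·I·cosφ = 240×19.9×0.876 = 4184 W
P_out = 3130 W
Losses = P_in − P_out = 4184 − 3130 = 1054 W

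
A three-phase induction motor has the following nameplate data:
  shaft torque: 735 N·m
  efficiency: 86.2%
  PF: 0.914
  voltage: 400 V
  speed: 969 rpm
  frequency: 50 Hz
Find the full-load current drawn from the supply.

ω = 2π×969/60 = 101.5 rad/s; P_out = τω = 735 × 101.5 = 74603 W
P_in = P_out / η = 74603 / 0.862 = 86546 W
I_L = P_in / (√3·V_L·cosφ) = 86546 / (1.732 × 400 × 0.914) = 137 A

137 A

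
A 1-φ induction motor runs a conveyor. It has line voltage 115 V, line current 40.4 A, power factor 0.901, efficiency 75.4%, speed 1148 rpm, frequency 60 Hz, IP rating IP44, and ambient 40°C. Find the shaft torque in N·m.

P_in = V·I·cosφ = 115 × 40.4 × 0.901 = 4186 W
P_out = η·P_in = 0.754 × 4186 = 3156 W
n = 1148 rpm
ω = 2π×1148/60 = 120.2 rad/s
τ = P_out/ω = 3156/120.2 = 26.3 N·m

26.3 N·m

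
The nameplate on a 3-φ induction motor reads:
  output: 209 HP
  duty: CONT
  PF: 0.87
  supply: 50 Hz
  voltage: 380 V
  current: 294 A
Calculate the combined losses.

12.4 kW

P_in = √3·V·I·cosφ = 1.732×380×294×0.87 = 168344 W
P_out = 209×746 = 155914 W
Losses = P_in − P_out = 168344 − 155914 = 12430 W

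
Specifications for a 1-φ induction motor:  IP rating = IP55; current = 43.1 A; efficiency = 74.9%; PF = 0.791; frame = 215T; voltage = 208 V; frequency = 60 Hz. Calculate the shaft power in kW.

5.31 kW

P_in = V·I·cosφ = 208 × 43.1 × 0.791 = 7091 W
P_out = η·P_in = 0.749 × 7091 = 5311 W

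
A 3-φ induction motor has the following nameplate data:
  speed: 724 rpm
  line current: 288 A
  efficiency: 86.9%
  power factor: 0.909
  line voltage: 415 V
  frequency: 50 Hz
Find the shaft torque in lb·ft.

1590 lb·ft

P_in = √3·V·I·cosφ = 1.732 × 415 × 288 × 0.909 = 188171 W
P_out = η·P_in = 0.869 × 188171 = 163521 W
n = 724 rpm
ω = 2π×724/60 = 75.82 rad/s
τ = P_out/ω = 163521/75.82 = 2157 N·m
In lb·ft: 2157/1.356 = 1590 lb·ft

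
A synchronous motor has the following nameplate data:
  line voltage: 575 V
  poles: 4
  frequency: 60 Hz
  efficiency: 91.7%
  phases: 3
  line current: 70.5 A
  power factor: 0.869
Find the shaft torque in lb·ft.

P_in = √3·V·I·cosφ = 1.732 × 575 × 70.5 × 0.869 = 61013 W
P_out = η·P_in = 0.917 × 61013 = 55949 W
n = n_s = 120×60/4 = 1800 rpm (synchronous)
ω = 2π×1800/60 = 188.5 rad/s
τ = P_out/ω = 55949/188.5 = 296.8 N·m
In lb·ft: 296.8/1.356 = 219 lb·ft

219 lb·ft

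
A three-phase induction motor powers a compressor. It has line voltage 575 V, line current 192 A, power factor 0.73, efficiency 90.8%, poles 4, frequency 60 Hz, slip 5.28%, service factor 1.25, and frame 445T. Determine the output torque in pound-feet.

524 lb·ft

P_in = √3·V·I·cosφ = 1.732 × 575 × 192 × 0.73 = 139585 W
P_out = η·P_in = 0.908 × 139585 = 126743 W
n_s = 120×60/4 = 1800 rpm; n = 1800×(1−0.0528) = 1705 rpm
ω = 2π×1705/60 = 178.5 rad/s
τ = P_out/ω = 126743/178.5 = 710 N·m
In lb·ft: 710/1.356 = 524 lb·ft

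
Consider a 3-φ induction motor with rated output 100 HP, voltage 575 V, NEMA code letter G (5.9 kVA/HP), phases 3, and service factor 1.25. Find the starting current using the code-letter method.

S_LR = 5.9 × 100 = 590 kVA
I_LR = S_LR/(√3·V_L) = 590000/(1.732×575) = 592 A

592 A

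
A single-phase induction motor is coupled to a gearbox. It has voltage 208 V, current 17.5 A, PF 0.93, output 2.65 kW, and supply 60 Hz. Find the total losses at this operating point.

735 W

P_in = V·I·cosφ = 208×17.5×0.93 = 3385 W
P_out = 2650 W
Losses = P_in − P_out = 3385 − 2650 = 735 W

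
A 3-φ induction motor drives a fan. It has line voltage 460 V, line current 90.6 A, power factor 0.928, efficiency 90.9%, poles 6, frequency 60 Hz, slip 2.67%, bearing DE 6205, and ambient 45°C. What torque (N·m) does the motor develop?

498 N·m

P_in = √3·V·I·cosφ = 1.732 × 460 × 90.6 × 0.928 = 66986 W
P_out = η·P_in = 0.909 × 66986 = 60890 W
n_s = 120×60/6 = 1200 rpm; n = 1200×(1−0.0267) = 1168 rpm
ω = 2π×1168/60 = 122.3 rad/s
τ = P_out/ω = 60890/122.3 = 498 N·m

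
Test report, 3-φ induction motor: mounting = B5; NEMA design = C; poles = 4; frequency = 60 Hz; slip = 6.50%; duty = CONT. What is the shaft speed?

n_s = 120f/p = 120×60/4 = 1800 rpm
n = n_s(1 − s) = 1800 × (1 − 0.065) = 1683 rpm

1683 rpm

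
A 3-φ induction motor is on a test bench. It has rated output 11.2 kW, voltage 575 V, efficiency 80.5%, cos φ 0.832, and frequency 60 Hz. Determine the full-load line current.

P_out = 11.2 kW = 11200 W
P_in = P_out / η = 11200 / 0.805 = 13913 W
I_L = P_in / (√3·V_L·cosφ) = 13913 / (1.732 × 575 × 0.832) = 16.8 A

16.8 A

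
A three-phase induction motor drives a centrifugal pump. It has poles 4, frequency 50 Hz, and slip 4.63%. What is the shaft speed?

n_s = 120f/p = 120×50/4 = 1500 rpm
n = n_s(1 − s) = 1500 × (1 − 0.0463) = 1431 rpm

1431 rpm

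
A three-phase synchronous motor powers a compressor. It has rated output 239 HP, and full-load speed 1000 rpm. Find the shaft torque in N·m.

1700 N·m

P_out = 239 × 746 = 178294 W
ω = 2π × 1000/60 = 104.7 rad/s
τ = P_out/ω = 178294/104.7 = 1700 N·m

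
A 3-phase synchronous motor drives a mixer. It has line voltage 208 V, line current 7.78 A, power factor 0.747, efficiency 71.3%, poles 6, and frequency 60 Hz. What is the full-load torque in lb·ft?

8.76 lb·ft

P_in = √3·V·I·cosφ = 1.732 × 208 × 7.78 × 0.747 = 2094 W
P_out = η·P_in = 0.713 × 2094 = 1493 W
n = n_s = 120×60/6 = 1200 rpm (synchronous)
ω = 2π×1200/60 = 125.7 rad/s
τ = P_out/ω = 1493/125.7 = 11.88 N·m
In lb·ft: 11.88/1.356 = 8.76 lb·ft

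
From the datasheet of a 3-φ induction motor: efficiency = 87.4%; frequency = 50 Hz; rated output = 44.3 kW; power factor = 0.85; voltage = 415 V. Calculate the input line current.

P_out = 44.3 kW = 44300 W
P_in = P_out / η = 44300 / 0.874 = 50686 W
I_L = P_in / (√3·V_L·cosφ) = 50686 / (1.732 × 415 × 0.85) = 83 A

83 A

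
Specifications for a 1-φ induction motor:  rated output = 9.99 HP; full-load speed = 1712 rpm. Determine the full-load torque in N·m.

41.6 N·m

P_out = 9.99 × 746 = 7453 W
ω = 2π × 1712/60 = 179.3 rad/s
τ = P_out/ω = 7453/179.3 = 41.6 N·m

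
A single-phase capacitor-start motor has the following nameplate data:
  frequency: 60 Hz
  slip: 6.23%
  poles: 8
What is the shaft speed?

n_s = 120f/p = 120×60/8 = 900 rpm
n = n_s(1 − s) = 900 × (1 − 0.0623) = 844 rpm

844 rpm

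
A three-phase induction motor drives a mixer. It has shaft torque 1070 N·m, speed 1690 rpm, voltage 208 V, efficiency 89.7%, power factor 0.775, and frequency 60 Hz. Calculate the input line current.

756 A

ω = 2π×1690/60 = 177 rad/s; P_out = τω = 1070 × 177 = 189390 W
P_in = P_out / η = 189390 / 0.897 = 211137 W
I_L = P_in / (√3·V_L·cosφ) = 211137 / (1.732 × 208 × 0.775) = 756 A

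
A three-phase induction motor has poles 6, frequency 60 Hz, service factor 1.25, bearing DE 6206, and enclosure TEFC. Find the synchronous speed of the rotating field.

1200 rpm

n_s = 120f/p = 120×60/6 = 1200 rpm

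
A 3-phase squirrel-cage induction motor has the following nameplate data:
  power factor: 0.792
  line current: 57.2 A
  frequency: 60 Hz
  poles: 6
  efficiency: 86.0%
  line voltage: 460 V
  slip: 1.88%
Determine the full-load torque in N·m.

P_in = √3·V·I·cosφ = 1.732 × 460 × 57.2 × 0.792 = 36093 W
P_out = η·P_in = 0.86 × 36093 = 31040 W
n_s = 120×60/6 = 1200 rpm; n = 1200×(1−0.0188) = 1177 rpm
ω = 2π×1177/60 = 123.3 rad/s
τ = P_out/ω = 31040/123.3 = 252 N·m

252 N·m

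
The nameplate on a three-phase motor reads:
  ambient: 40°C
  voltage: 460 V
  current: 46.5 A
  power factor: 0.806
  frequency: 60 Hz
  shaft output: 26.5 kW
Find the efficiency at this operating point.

P_out = 26.5 kW = 26500 W
P_in = √3·V_L·I_L·cosφ = 1.732 × 460 × 46.5 × 0.806 = 29860 W
η = P_out / P_in = 26500 / 29860 = 0.887 = 88.7%

88.7 %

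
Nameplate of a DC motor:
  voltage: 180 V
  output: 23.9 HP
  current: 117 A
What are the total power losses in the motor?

P_in = V·I = 180×117 = 21060 W
P_out = 23.9×746 = 17829 W
Losses = P_in − P_out = 21060 − 17829 = 3231 W

3230 W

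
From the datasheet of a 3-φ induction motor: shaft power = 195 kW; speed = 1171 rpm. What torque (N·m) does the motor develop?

ω = 2π × 1171/60 = 122.6 rad/s
τ = P/ω = 195000/122.6 = 1590 N·m

1590 N·m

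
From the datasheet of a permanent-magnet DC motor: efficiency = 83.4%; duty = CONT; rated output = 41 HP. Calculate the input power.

36.7 kW

P_out = 41 × 746 = 30586 W
P_in = P_out/η = 30586/0.834 = 36674 W = 36.7 kW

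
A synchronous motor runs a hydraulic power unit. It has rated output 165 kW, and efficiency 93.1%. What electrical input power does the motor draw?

177 kW

P_out = 165000 W
P_in = P_out/η = 165000/0.931 = 177229 W = 177 kW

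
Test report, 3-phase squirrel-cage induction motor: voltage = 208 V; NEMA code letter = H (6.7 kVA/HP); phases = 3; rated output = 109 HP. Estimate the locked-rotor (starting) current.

2030 A

S_LR = 6.7 × 109 = 730.3 kVA
I_LR = S_LR/(√3·V_L) = 730300/(1.732×208) = 2030 A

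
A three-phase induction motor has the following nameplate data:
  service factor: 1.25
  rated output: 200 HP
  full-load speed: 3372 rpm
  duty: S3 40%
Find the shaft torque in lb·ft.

312 lb·ft

P_out = 200 × 746 = 149200 W
ω = 2π × 3372/60 = 353.1 rad/s
τ = P_out/ω = 149200/353.1 = 422.5 N·m
In lb·ft: 422.5/1.356 = 312 lb·ft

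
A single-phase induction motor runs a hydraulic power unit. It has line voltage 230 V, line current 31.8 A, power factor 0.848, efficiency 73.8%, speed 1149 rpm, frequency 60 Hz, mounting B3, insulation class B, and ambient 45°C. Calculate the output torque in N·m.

38 N·m

P_in = V·I·cosφ = 230 × 31.8 × 0.848 = 6202 W
P_out = η·P_in = 0.738 × 6202 = 4577 W
n = 1149 rpm
ω = 2π×1149/60 = 120.3 rad/s
τ = P_out/ω = 4577/120.3 = 38 N·m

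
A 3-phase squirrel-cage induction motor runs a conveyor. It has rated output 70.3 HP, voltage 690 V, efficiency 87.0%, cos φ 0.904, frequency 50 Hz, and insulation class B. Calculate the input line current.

55.8 A

P_out = 70.3 × 746 = 52444 W
P_in = P_out / η = 52444 / 0.870 = 60280 W
I_L = P_in / (√3·V_L·cosφ) = 60280 / (1.732 × 690 × 0.904) = 55.8 A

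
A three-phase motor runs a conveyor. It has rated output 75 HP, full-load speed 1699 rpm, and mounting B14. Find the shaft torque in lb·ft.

P_out = 75 × 746 = 55950 W
ω = 2π × 1699/60 = 177.9 rad/s
τ = P_out/ω = 55950/177.9 = 314.5 N·m
In lb·ft: 314.5/1.356 = 232 lb·ft

232 lb·ft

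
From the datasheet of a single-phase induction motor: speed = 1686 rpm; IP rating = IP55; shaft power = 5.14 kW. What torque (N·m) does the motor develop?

ω = 2π × 1686/60 = 176.6 rad/s
τ = P/ω = 5140/176.6 = 29.1 N·m

29.1 N·m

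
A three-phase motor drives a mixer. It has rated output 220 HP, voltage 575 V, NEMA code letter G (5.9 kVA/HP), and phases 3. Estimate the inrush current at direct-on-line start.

S_LR = 5.9 × 220 = 1298 kVA
I_LR = S_LR/(√3·V_L) = 1298000/(1.732×575) = 1300 A

1300 A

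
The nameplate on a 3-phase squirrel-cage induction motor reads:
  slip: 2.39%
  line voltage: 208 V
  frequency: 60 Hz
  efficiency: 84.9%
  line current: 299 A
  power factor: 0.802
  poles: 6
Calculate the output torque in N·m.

598 N·m

P_in = √3·V·I·cosφ = 1.732 × 208 × 299 × 0.802 = 86389 W
P_out = η·P_in = 0.849 × 86389 = 73344 W
n_s = 120×60/6 = 1200 rpm; n = 1200×(1−0.0239) = 1171 rpm
ω = 2π×1171/60 = 122.6 rad/s
τ = P_out/ω = 73344/122.6 = 598 N·m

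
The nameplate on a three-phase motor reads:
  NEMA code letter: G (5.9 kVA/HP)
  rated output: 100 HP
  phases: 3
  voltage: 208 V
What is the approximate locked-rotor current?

1640 A

S_LR = 5.9 × 100 = 590 kVA
I_LR = S_LR/(√3·V_L) = 590000/(1.732×208) = 1640 A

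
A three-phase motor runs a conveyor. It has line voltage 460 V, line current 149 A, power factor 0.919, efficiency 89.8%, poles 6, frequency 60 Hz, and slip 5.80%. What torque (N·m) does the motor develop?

828 N·m

P_in = √3·V·I·cosφ = 1.732 × 460 × 149 × 0.919 = 109096 W
P_out = η·P_in = 0.898 × 109096 = 97968 W
n_s = 120×60/6 = 1200 rpm; n = 1200×(1−0.058) = 1130 rpm
ω = 2π×1130/60 = 118.3 rad/s
τ = P_out/ω = 97968/118.3 = 828 N·m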